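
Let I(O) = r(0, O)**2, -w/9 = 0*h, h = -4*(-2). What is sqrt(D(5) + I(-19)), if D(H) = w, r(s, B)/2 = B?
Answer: 38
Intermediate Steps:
h = 8
r(s, B) = 2*B
w = 0 (w = -0*8 = -9*0 = 0)
D(H) = 0
I(O) = 4*O**2 (I(O) = (2*O)**2 = 4*O**2)
sqrt(D(5) + I(-19)) = sqrt(0 + 4*(-19)**2) = sqrt(0 + 4*361) = sqrt(0 + 1444) = sqrt(1444) = 38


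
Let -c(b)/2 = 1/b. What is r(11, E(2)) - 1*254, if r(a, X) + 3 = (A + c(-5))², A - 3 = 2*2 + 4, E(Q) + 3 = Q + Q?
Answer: -3176/25 ≈ -127.04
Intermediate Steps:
E(Q) = -3 + 2*Q (E(Q) = -3 + (Q + Q) = -3 + 2*Q)
A = 11 (A = 3 + (2*2 + 4) = 3 + (4 + 4) = 3 + 8 = 11)
c(b) = -2/b
r(a, X) = 3174/25 (r(a, X) = -3 + (11 - 2/(-5))² = -3 + (11 - 2*(-⅕))² = -3 + (11 + ⅖)² = -3 + (57/5)² = -3 + 3249/25 = 3174/25)
r(11, E(2)) - 1*254 = 3174/25 - 1*254 = 3174/25 - 254 = -3176/25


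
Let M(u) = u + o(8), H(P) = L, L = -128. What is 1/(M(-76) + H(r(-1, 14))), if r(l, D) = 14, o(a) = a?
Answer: -1/196 ≈ -0.0051020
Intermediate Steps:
H(P) = -128
M(u) = 8 + u (M(u) = u + 8 = 8 + u)
1/(M(-76) + H(r(-1, 14))) = 1/((8 - 76) - 128) = 1/(-68 - 128) = 1/(-196) = -1/196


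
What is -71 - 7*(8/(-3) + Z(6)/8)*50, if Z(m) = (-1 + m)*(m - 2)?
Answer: -38/3 ≈ -12.667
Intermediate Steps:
Z(m) = (-1 + m)*(-2 + m)
-71 - 7*(8/(-3) + Z(6)/8)*50 = -71 - 7*(8/(-3) + (2 + 6**2 - 3*6)/8)*50 = -71 - 7*(8*(-1/3) + (2 + 36 - 18)*(1/8))*50 = -71 - 7*(-8/3 + 20*(1/8))*50 = -71 - 7*(-8/3 + 5/2)*50 = -71 - 7*(-1/6)*50 = -71 + (7/6)*50 = -71 + 175/3 = -38/3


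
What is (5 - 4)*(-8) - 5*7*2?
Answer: -78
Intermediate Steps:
(5 - 4)*(-8) - 5*7*2 = 1*(-8) - 5*14 = -8 - 1*70 = -8 - 70 = -78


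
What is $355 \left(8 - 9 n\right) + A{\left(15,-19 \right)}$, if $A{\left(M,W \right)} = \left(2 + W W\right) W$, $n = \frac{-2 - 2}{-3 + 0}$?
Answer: $-8317$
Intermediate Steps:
$n = \frac{4}{3}$ ($n = - \frac{4}{-3} = \left(-4\right) \left(- \frac{1}{3}\right) = \frac{4}{3} \approx 1.3333$)
$A{\left(M,W \right)} = W \left(2 + W^{2}\right)$ ($A{\left(M,W \right)} = \left(2 + W^{2}\right) W = W \left(2 + W^{2}\right)$)
$355 \left(8 - 9 n\right) + A{\left(15,-19 \right)} = 355 \left(8 - 12\right) - 19 \left(2 + \left(-19\right)^{2}\right) = 355 \left(8 - 12\right) - 19 \left(2 + 361\right) = 355 \left(-4\right) - 6897 = -1420 - 6897 = -8317$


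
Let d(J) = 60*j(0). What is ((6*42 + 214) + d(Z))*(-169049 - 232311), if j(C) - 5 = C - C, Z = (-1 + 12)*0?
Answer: -307441760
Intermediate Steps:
Z = 0 (Z = 11*0 = 0)
j(C) = 5 (j(C) = 5 + (C - C) = 5 + 0 = 5)
d(J) = 300 (d(J) = 60*5 = 300)
((6*42 + 214) + d(Z))*(-169049 - 232311) = ((6*42 + 214) + 300)*(-169049 - 232311) = ((252 + 214) + 300)*(-401360) = (466 + 300)*(-401360) = 766*(-401360) = -307441760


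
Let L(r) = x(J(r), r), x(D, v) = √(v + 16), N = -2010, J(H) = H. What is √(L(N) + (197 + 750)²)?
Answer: √(896809 + I*√1994) ≈ 947.0 + 0.024*I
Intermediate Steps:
x(D, v) = √(16 + v)
L(r) = √(16 + r)
√(L(N) + (197 + 750)²) = √(√(16 - 2010) + (197 + 750)²) = √(√(-1994) + 947²) = √(I*√1994 + 896809) = √(896809 + I*√1994)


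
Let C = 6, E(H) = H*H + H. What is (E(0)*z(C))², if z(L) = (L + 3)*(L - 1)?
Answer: 0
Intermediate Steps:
E(H) = H + H² (E(H) = H² + H = H + H²)
z(L) = (-1 + L)*(3 + L) (z(L) = (3 + L)*(-1 + L) = (-1 + L)*(3 + L))
(E(0)*z(C))² = ((0*(1 + 0))*(-3 + 6² + 2*6))² = ((0*1)*(-3 + 36 + 12))² = (0*45)² = 0² = 0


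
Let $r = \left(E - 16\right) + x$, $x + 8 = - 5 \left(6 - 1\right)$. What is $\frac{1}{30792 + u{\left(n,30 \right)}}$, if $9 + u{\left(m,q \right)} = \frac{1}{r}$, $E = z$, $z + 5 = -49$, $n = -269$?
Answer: $\frac{103}{3170648} \approx 3.2485 \cdot 10^{-5}$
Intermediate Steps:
$z = -54$ ($z = -5 - 49 = -54$)
$E = -54$
$x = -33$ ($x = -8 - 5 \left(6 - 1\right) = -8 - 25 = -33$)
$r = -103$ ($r = \left(-54 - 16\right) - 33 = -70 - 33 = -103$)
$u{\left(m,q \right)} = - \frac{928}{103}$ ($u{\left(m,q \right)} = -9 + \frac{1}{-103} = -9 - \frac{1}{103} = - \frac{928}{103}$)
$\frac{1}{30792 + u{\left(n,30 \right)}} = \frac{1}{30792 - \frac{928}{103}} = \frac{1}{\frac{3170648}{103}} = \frac{103}{3170648}$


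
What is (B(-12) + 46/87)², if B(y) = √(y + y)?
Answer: -179540/7569 + 184*I*√6/87 ≈ -23.72 + 5.1805*I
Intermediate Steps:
B(y) = √2*√y (B(y) = √(2*y) = √2*√y)
(B(-12) + 46/87)² = (√2*√(-12) + 46/87)² = (√2*(2*I*√3) + 46*(1/87))² = (2*I*√6 + 46/87)² = (46/87 + 2*I*√6)²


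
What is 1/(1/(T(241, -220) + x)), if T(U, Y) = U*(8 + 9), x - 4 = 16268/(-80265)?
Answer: 329150497/80265 ≈ 4100.8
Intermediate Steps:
x = 304792/80265 (x = 4 + 16268/(-80265) = 4 + 16268*(-1/80265) = 4 - 16268/80265 = 304792/80265 ≈ 3.7973)
T(U, Y) = 17*U (T(U, Y) = U*17 = 17*U)
1/(1/(T(241, -220) + x)) = 1/(1/(17*241 + 304792/80265)) = 1/(1/(4097 + 304792/80265)) = 1/(1/(329150497/80265)) = 1/(80265/329150497) = 329150497/80265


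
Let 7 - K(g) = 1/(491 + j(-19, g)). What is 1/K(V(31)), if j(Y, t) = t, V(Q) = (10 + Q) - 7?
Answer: 525/3674 ≈ 0.14290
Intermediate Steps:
V(Q) = 3 + Q
K(g) = 7 - 1/(491 + g)
1/K(V(31)) = 1/((3436 + 7*(3 + 31))/(491 + (3 + 31))) = 1/((3436 + 7*34)/(491 + 34)) = 1/((3436 + 238)/525) = 1/((1/525)*3674) = 1/(3674/525) = 525/3674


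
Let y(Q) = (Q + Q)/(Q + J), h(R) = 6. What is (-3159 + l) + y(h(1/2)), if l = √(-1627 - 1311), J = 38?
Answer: -34746/11 + I*√2938 ≈ -3158.7 + 54.203*I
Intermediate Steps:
y(Q) = 2*Q/(38 + Q) (y(Q) = (Q + Q)/(Q + 38) = (2*Q)/(38 + Q) = 2*Q/(38 + Q))
l = I*√2938 (l = √(-2938) = I*√2938 ≈ 54.203*I)
(-3159 + l) + y(h(1/2)) = (-3159 + I*√2938) + 2*6/(38 + 6) = (-3159 + I*√2938) + 2*6/44 = (-3159 + I*√2938) + 2*6*(1/44) = (-3159 + I*√2938) + 3/11 = -34746/11 + I*√2938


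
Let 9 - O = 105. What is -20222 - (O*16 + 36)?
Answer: -18722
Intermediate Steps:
O = -96 (O = 9 - 1*105 = 9 - 105 = -96)
-20222 - (O*16 + 36) = -20222 - (-96*16 + 36) = -20222 - (-1536 + 36) = -20222 - 1*(-1500) = -20222 + 1500 = -18722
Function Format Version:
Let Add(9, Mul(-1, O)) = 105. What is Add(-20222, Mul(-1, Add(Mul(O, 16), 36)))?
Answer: -18722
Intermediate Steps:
O = -96 (O = Add(9, Mul(-1, 105)) = Add(9, -105) = -96)
Add(-20222, Mul(-1, Add(Mul(O, 16), 36))) = Add(-20222, Mul(-1, Add(Mul(-96, 16), 36))) = Add(-20222, Mul(-1, Add(-1536, 36))) = Add(-20222, Mul(-1, -1500)) = Add(-20222, 1500) = -18722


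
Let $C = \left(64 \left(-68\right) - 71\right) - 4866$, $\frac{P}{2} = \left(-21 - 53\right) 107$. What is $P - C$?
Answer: $-6547$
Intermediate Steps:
$P = -15836$ ($P = 2 \left(-21 - 53\right) 107 = 2 \left(\left(-74\right) 107\right) = 2 \left(-7918\right) = -15836$)
$C = -9289$ ($C = \left(-4352 - 71\right) - 4866 = -4423 - 4866 = -9289$)
$P - C = -15836 - -9289 = -15836 + 9289 = -6547$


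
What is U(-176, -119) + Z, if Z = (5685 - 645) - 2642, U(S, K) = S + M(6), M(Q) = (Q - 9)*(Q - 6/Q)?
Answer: 2207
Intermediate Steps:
M(Q) = (-9 + Q)*(Q - 6/Q)
U(S, K) = -15 + S (U(S, K) = S + (-6 + 6**2 - 9*6 + 54/6) = S + (-6 + 36 - 54 + 54*(1/6)) = S + (-6 + 36 - 54 + 9) = S - 15 = -15 + S)
Z = 2398 (Z = 5040 - 2642 = 2398)
U(-176, -119) + Z = (-15 - 176) + 2398 = -191 + 2398 = 2207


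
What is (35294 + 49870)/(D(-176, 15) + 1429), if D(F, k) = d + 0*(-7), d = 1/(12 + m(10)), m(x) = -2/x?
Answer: 1256169/21079 ≈ 59.593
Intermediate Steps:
d = 5/59 (d = 1/(12 - 2/10) = 1/(12 - 2*⅒) = 1/(12 - ⅕) = 1/(59/5) = 5/59 ≈ 0.084746)
D(F, k) = 5/59 (D(F, k) = 5/59 + 0*(-7) = 5/59 + 0 = 5/59)
(35294 + 49870)/(D(-176, 15) + 1429) = (35294 + 49870)/(5/59 + 1429) = 85164/(84316/59) = 85164*(59/84316) = 1256169/21079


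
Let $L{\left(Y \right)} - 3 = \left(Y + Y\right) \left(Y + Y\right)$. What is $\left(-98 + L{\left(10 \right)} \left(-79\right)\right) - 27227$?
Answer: $-59162$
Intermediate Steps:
$L{\left(Y \right)} = 3 + 4 Y^{2}$ ($L{\left(Y \right)} = 3 + \left(Y + Y\right) \left(Y + Y\right) = 3 + 2 Y 2 Y = 3 + 4 Y^{2}$)
$\left(-98 + L{\left(10 \right)} \left(-79\right)\right) - 27227 = \left(-98 + \left(3 + 4 \cdot 10^{2}\right) \left(-79\right)\right) - 27227 = \left(-98 + \left(3 + 4 \cdot 100\right) \left(-79\right)\right) - 27227 = \left(-98 + \left(3 + 400\right) \left(-79\right)\right) - 27227 = \left(-98 + 403 \left(-79\right)\right) - 27227 = \left(-98 - 31837\right) - 27227 = -31935 - 27227 = -59162$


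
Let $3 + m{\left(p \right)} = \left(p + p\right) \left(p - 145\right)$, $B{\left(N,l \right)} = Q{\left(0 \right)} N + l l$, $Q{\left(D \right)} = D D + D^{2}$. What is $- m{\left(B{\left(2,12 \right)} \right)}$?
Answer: $291$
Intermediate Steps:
$Q{\left(D \right)} = 2 D^{2}$ ($Q{\left(D \right)} = D^{2} + D^{2} = 2 D^{2}$)
$B{\left(N,l \right)} = l^{2}$ ($B{\left(N,l \right)} = 2 \cdot 0^{2} N + l l = 2 \cdot 0 N + l^{2} = 0 N + l^{2} = 0 + l^{2} = l^{2}$)
$m{\left(p \right)} = -3 + 2 p \left(-145 + p\right)$ ($m{\left(p \right)} = -3 + \left(p + p\right) \left(p - 145\right) = -3 + 2 p \left(-145 + p\right)$)
$- m{\left(B{\left(2,12 \right)} \right)} = - (-3 - 290 \cdot 12^{2} + 2 \left(12^{2}\right)^{2}) = - (-3 - 41760 + 2 \cdot 144^{2}) = - (-3 - 41760 + 2 \cdot 20736) = - (-3 - 41760 + 41472) = \left(-1\right) \left(-291\right) = 291$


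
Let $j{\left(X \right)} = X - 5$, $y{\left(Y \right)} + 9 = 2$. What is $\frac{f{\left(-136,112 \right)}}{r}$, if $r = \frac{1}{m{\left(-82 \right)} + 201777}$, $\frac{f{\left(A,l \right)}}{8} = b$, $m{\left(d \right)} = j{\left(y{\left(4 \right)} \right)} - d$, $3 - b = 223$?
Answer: $-355250720$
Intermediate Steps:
$y{\left(Y \right)} = -7$ ($y{\left(Y \right)} = -9 + 2 = -7$)
$j{\left(X \right)} = -5 + X$
$b = -220$ ($b = 3 - 223 = -220$)
$m{\left(d \right)} = -12 - d$ ($m{\left(d \right)} = \left(-5 - 7\right) - d = -12 - d$)
$f{\left(A,l \right)} = -1760$ ($f{\left(A,l \right)} = 8 \left(-220\right) = -1760$)
$r = \frac{1}{201847}$ ($r = \frac{1}{\left(-12 - -82\right) + 201777} = \frac{1}{\left(-12 + 82\right) + 201777} = \frac{1}{70 + 201777} = \frac{1}{201847} \approx 4.9543 \cdot 10^{-6}$)
$\frac{f{\left(-136,112 \right)}}{r} = - 1760 \frac{1}{\frac{1}{201847}} = \left(-1760\right) 201847 = -355250720$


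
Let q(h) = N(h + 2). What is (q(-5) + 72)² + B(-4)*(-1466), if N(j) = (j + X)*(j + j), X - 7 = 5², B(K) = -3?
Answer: 14802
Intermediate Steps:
X = 32 (X = 7 + 5² = 7 + 25 = 32)
N(j) = 2*j*(32 + j) (N(j) = (j + 32)*(j + j) = (32 + j)*(2*j) = 2*j*(32 + j))
q(h) = 2*(2 + h)*(34 + h) (q(h) = 2*(h + 2)*(32 + (h + 2)) = 2*(2 + h)*(32 + (2 + h)) = 2*(2 + h)*(34 + h))
(q(-5) + 72)² + B(-4)*(-1466) = (2*(2 - 5)*(34 - 5) + 72)² - 3*(-1466) = (2*(-3)*29 + 72)² + 4398 = (-174 + 72)² + 4398 = (-102)² + 4398 = 10404 + 4398 = 14802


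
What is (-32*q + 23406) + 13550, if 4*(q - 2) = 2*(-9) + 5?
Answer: 36996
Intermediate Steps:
q = -5/4 (q = 2 + (2*(-9) + 5)/4 = 2 + (-18 + 5)/4 = 2 + (1/4)*(-13) = 2 - 13/4 = -5/4 ≈ -1.2500)
(-32*q + 23406) + 13550 = (-32*(-5/4) + 23406) + 13550 = (40 + 23406) + 13550 = 23446 + 13550 = 36996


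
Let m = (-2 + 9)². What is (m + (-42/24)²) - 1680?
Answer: -26047/16 ≈ -1627.9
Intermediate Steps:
m = 49 (m = 7² = 49)
(m + (-42/24)²) - 1680 = (49 + (-42/24)²) - 1680 = (49 + (-42*1/24)²) - 1680 = (49 + (-7/4)²) - 1680 = (49 + 49/16) - 1680 = 833/16 - 1680 = -26047/16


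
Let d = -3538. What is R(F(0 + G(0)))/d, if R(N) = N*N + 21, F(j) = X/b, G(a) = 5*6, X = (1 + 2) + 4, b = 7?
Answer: -11/1769 ≈ -0.0062182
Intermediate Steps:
X = 7 (X = 3 + 4 = 7)
G(a) = 30
F(j) = 1 (F(j) = 7/7 = 7*(⅐) = 1)
R(N) = 21 + N² (R(N) = N² + 21 = 21 + N²)
R(F(0 + G(0)))/d = (21 + 1²)/(-3538) = (21 + 1)*(-1/3538) = 22*(-1/3538) = -11/1769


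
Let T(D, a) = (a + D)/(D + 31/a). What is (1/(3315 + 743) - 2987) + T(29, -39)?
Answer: -333373803/111595 ≈ -2987.4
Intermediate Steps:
T(D, a) = (D + a)/(D + 31/a)
(1/(3315 + 743) - 2987) + T(29, -39) = (1/(3315 + 743) - 2987) - 39*(29 - 39)/(31 + 29*(-39)) = (1/4058 - 2987) - 39*(-10)/(31 - 1131) = (1/4058 - 2987) - 39*(-10)/(-1100) = -12121245/4058 - 39*(-1/1100)*(-10) = -12121245/4058 - 39/110 = -333373803/111595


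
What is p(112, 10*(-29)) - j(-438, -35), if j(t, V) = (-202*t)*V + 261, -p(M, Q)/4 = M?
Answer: 3095951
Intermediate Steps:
p(M, Q) = -4*M
j(t, V) = 261 - 202*V*t (j(t, V) = -202*V*t + 261 = 261 - 202*V*t)
p(112, 10*(-29)) - j(-438, -35) = -4*112 - (261 - 202*(-35)*(-438)) = -448 - (261 - 3096660) = -448 - 1*(-3096399) = -448 + 3096399 = 3095951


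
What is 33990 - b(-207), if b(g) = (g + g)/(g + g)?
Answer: 33989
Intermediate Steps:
b(g) = 1 (b(g) = (2*g)/((2*g)) = (2*g)*(1/(2*g)) = 1)
33990 - b(-207) = 33990 - 1*1 = 33990 - 1 = 33989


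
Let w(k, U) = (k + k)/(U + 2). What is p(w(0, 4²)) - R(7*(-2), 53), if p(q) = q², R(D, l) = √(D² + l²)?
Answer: -√3005 ≈ -54.818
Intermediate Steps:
w(k, U) = 2*k/(2 + U) (w(k, U) = (2*k)/(2 + U) = 2*k/(2 + U))
p(w(0, 4²)) - R(7*(-2), 53) = (2*0/(2 + 4²))² - √((7*(-2))² + 53²) = (2*0/(2 + 16))² - √((-14)² + 2809) = (2*0/18)² - √(196 + 2809) = (2*0*(1/18))² - √3005 = 0² - √3005 = 0 - √3005 = -√3005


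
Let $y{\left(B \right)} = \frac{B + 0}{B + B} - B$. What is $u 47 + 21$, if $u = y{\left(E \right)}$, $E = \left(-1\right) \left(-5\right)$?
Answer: $- \frac{381}{2} \approx -190.5$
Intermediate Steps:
$E = 5$
$y{\left(B \right)} = \frac{1}{2} - B$ ($y{\left(B \right)} = \frac{B}{2 B} - B = B \frac{1}{2 B} - B = \frac{1}{2} - B$)
$u = - \frac{9}{2}$ ($u = \frac{1}{2} - 5 = - \frac{9}{2} \approx -4.5$)
$u 47 + 21 = \left(- \frac{9}{2}\right) 47 + 21 = - \frac{423}{2} + 21 = - \frac{381}{2}$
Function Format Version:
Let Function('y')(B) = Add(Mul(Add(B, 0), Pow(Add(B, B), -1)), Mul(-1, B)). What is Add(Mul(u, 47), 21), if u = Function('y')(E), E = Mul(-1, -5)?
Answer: Rational(-381, 2) ≈ -190.50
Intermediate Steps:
E = 5
Function('y')(B) = Add(Rational(1, 2), Mul(-1, B)) (Function('y')(B) = Add(Mul(B, Pow(Mul(2, B), -1)), Mul(-1, B)) = Add(Mul(B, Mul(Rational(1, 2), Pow(B, -1))), Mul(-1, B)) = Add(Rational(1, 2), Mul(-1, B)))
u = Rational(-9, 2) (u = Add(Rational(1, 2), Mul(-1, 5)) = Add(Rational(1, 2), -5) = Rational(-9, 2) ≈ -4.5000)
Add(Mul(u, 47), 21) = Add(Mul(Rational(-9, 2), 47), 21) = Add(Rational(-423, 2), 21) = Rational(-381, 2)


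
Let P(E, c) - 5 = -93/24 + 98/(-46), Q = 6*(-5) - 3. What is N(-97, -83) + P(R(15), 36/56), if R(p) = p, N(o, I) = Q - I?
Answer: 9015/184 ≈ 48.995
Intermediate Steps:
Q = -33 (Q = -30 - 3 = -33)
N(o, I) = -33 - I
P(E, c) = -185/184 (P(E, c) = 5 + (-93/24 + 98/(-46)) = 5 + (-93*1/24 + 98*(-1/46)) = 5 + (-31/8 - 49/23) = 5 - 1105/184 = -185/184)
N(-97, -83) + P(R(15), 36/56) = (-33 - 1*(-83)) - 185/184 = (-33 + 83) - 185/184 = 50 - 185/184 = 9015/184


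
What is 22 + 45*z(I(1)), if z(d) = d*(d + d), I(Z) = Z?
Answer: 112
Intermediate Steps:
z(d) = 2*d² (z(d) = d*(2*d) = 2*d²)
22 + 45*z(I(1)) = 22 + 45*(2*1²) = 22 + 45*(2*1) = 22 + 45*2 = 22 + 90 = 112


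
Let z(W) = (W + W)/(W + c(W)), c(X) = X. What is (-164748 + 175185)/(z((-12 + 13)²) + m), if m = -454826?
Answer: -1491/64975 ≈ -0.022947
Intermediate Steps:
z(W) = 1 (z(W) = (W + W)/(W + W) = (2*W)/((2*W)) = (2*W)*(1/(2*W)) = 1)
(-164748 + 175185)/(z((-12 + 13)²) + m) = (-164748 + 175185)/(1 - 454826) = 10437/(-454825) = 10437*(-1/454825) = -1491/64975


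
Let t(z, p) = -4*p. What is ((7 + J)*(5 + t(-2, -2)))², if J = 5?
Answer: 24336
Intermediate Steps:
((7 + J)*(5 + t(-2, -2)))² = ((7 + 5)*(5 - 4*(-2)))² = (12*(5 + 8))² = (12*13)² = 156² = 24336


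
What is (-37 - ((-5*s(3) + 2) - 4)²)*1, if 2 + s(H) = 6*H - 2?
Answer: -5221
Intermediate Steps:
s(H) = -4 + 6*H (s(H) = -2 + (6*H - 2) = -2 + (-2 + 6*H) = -4 + 6*H)
(-37 - ((-5*s(3) + 2) - 4)²)*1 = (-37 - ((-5*(-4 + 6*3) + 2) - 4)²)*1 = (-37 - ((-5*(-4 + 18) + 2) - 4)²)*1 = (-37 - ((-5*14 + 2) - 4)²)*1 = (-37 - ((-70 + 2) - 4)²)*1 = (-37 - (-68 - 4)²)*1 = (-37 - 1*(-72)²)*1 = (-37 - 1*5184)*1 = (-37 - 5184)*1 = -5221*1 = -5221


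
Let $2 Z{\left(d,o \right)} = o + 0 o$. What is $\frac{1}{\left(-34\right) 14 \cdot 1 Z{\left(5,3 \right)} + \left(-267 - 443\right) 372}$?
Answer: $- \frac{1}{264834} \approx -3.7759 \cdot 10^{-6}$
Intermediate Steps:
$Z{\left(d,o \right)} = \frac{o}{2}$ ($Z{\left(d,o \right)} = \frac{o + 0 o}{2} = \frac{o + 0}{2} = \frac{o}{2}$)
$\frac{1}{\left(-34\right) 14 \cdot 1 Z{\left(5,3 \right)} + \left(-267 - 443\right) 372} = \frac{1}{\left(-34\right) 14 \cdot 1 \cdot \frac{1}{2} \cdot 3 + \left(-267 - 443\right) 372} = \frac{1}{- 476 \cdot 1 \cdot \frac{3}{2} - 264120} = \frac{1}{\left(-476\right) \frac{3}{2} - 264120} = \frac{1}{-714 - 264120} = \frac{1}{-264834} = - \frac{1}{264834}$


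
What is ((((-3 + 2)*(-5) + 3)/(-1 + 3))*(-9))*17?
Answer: -612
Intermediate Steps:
((((-3 + 2)*(-5) + 3)/(-1 + 3))*(-9))*17 = (((-1*(-5) + 3)/2)*(-9))*17 = (((5 + 3)*(½))*(-9))*17 = ((8*(½))*(-9))*17 = (4*(-9))*17 = -36*17 = -612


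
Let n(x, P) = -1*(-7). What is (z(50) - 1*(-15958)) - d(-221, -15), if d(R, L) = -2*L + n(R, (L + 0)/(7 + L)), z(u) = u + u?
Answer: 16021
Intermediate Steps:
z(u) = 2*u
n(x, P) = 7
d(R, L) = 7 - 2*L (d(R, L) = -2*L + 7 = 7 - 2*L)
(z(50) - 1*(-15958)) - d(-221, -15) = (2*50 - 1*(-15958)) - (7 - 2*(-15)) = (100 + 15958) - (7 + 30) = 16058 - 1*37 = 16058 - 37 = 16021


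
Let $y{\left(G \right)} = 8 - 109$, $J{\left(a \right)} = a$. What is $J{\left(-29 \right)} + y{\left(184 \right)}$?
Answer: $-130$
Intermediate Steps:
$y{\left(G \right)} = -101$
$J{\left(-29 \right)} + y{\left(184 \right)} = -29 - 101 = -130$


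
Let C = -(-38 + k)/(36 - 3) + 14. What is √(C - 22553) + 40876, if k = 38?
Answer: 40876 + I*√22539 ≈ 40876.0 + 150.13*I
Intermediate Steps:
C = 14 (C = -(-38 + 38)/(36 - 3) + 14 = -0/33 + 14 = -1*0 + 14 = 0 + 14 = 14)
√(C - 22553) + 40876 = √(14 - 22553) + 40876 = √(-22539) + 40876 = I*√22539 + 40876 = 40876 + I*√22539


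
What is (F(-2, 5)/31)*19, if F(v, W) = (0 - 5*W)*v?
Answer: 950/31 ≈ 30.645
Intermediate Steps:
F(v, W) = -5*W*v (F(v, W) = (0 - 5*W)*v = (-5*W)*v = -5*W*v)
(F(-2, 5)/31)*19 = ((-5*5*(-2))/31)*19 = ((1/31)*50)*19 = (50/31)*19 = 950/31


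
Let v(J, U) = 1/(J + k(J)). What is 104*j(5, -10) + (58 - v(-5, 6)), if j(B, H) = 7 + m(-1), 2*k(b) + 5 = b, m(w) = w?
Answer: 6821/10 ≈ 682.10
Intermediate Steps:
k(b) = -5/2 + b/2
j(B, H) = 6 (j(B, H) = 7 - 1 = 6)
v(J, U) = 1/(-5/2 + 3*J/2) (v(J, U) = 1/(J + (-5/2 + J/2)) = 1/(-5/2 + 3*J/2))
104*j(5, -10) + (58 - v(-5, 6)) = 104*6 + (58 - 2/(-5 + 3*(-5))) = 624 + (58 - 2/(-5 - 15)) = 624 + (58 - 2/(-20)) = 624 + (58 - 2*(-1)/20) = 624 + (58 - 1*(-⅒)) = 624 + (58 + ⅒) = 624 + 581/10 = 6821/10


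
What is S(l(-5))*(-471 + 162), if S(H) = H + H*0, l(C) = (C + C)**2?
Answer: -30900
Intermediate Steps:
l(C) = 4*C**2 (l(C) = (2*C)**2 = 4*C**2)
S(H) = H (S(H) = H + 0 = H)
S(l(-5))*(-471 + 162) = (4*(-5)**2)*(-471 + 162) = (4*25)*(-309) = 100*(-309) = -30900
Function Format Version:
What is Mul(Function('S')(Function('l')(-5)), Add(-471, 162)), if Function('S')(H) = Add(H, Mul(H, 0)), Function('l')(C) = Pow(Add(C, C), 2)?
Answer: -30900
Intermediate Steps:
Function('l')(C) = Mul(4, Pow(C, 2)) (Function('l')(C) = Pow(Mul(2, C), 2) = Mul(4, Pow(C, 2)))
Function('S')(H) = H (Function('S')(H) = Add(H, 0) = H)
Mul(Function('S')(Function('l')(-5)), Add(-471, 162)) = Mul(Mul(4, Pow(-5, 2)), Add(-471, 162)) = Mul(Mul(4, 25), -309) = Mul(100, -309) = -30900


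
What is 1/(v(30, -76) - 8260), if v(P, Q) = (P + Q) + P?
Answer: -1/8276 ≈ -0.00012083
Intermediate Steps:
v(P, Q) = Q + 2*P
1/(v(30, -76) - 8260) = 1/((-76 + 2*30) - 8260) = 1/((-76 + 60) - 8260) = 1/(-16 - 8260) = 1/(-8276) = -1/8276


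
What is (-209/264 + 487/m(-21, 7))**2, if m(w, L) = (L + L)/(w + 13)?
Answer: 2198203225/28224 ≈ 77884.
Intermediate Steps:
m(w, L) = 2*L/(13 + w) (m(w, L) = (2*L)/(13 + w) = 2*L/(13 + w))
(-209/264 + 487/m(-21, 7))**2 = (-209/264 + 487/((2*7/(13 - 21))))**2 = (-209*1/264 + 487/((2*7/(-8))))**2 = (-19/24 + 487/((2*7*(-1/8))))**2 = (-19/24 + 487/(-7/4))**2 = (-19/24 + 487*(-4/7))**2 = (-19/24 - 1948/7)**2 = (-46885/168)**2 = 2198203225/28224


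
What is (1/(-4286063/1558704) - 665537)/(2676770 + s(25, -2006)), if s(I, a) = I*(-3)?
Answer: -570507013907/2294496680357 ≈ -0.24864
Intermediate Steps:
s(I, a) = -3*I
(1/(-4286063/1558704) - 665537)/(2676770 + s(25, -2006)) = (1/(-4286063/1558704) - 665537)/(2676770 - 3*25) = (1/(-4286063*1/1558704) - 665537)/(2676770 - 75) = (1/(-4286063/1558704) - 665537)/2676695 = (-1558704/4286063 - 665537)*(1/2676695) = -2852535069535/4286063*1/2676695 = -570507013907/2294496680357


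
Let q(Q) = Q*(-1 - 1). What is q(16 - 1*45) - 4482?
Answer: -4424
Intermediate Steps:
q(Q) = -2*Q (q(Q) = Q*(-2) = -2*Q)
q(16 - 1*45) - 4482 = -2*(16 - 1*45) - 4482 = -2*(16 - 45) - 4482 = -2*(-29) - 4482 = 58 - 4482 = -4424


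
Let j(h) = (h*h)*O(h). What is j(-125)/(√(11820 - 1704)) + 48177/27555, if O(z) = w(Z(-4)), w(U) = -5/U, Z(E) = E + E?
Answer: 16059/9185 + 78125*√281/13488 ≈ 98.843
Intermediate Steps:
Z(E) = 2*E
O(z) = 5/8 (O(z) = -5/(2*(-4)) = -5/(-8) = -5*(-⅛) = 5/8)
j(h) = 5*h²/8 (j(h) = (h*h)*(5/8) = h²*(5/8) = 5*h²/8)
j(-125)/(√(11820 - 1704)) + 48177/27555 = ((5/8)*(-125)²)/(√(11820 - 1704)) + 48177/27555 = ((5/8)*15625)/(√10116) + 48177*(1/27555) = 78125/(8*((6*√281))) + 16059/9185 = 78125*(√281/1686)/8 + 16059/9185 = 78125*√281/13488 + 16059/9185 = 16059/9185 + 78125*√281/13488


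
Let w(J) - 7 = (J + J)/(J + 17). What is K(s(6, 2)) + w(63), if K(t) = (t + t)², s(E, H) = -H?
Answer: 983/40 ≈ 24.575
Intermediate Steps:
w(J) = 7 + 2*J/(17 + J) (w(J) = 7 + (J + J)/(J + 17) = 7 + (2*J)/(17 + J) = 7 + 2*J/(17 + J))
K(t) = 4*t² (K(t) = (2*t)² = 4*t²)
K(s(6, 2)) + w(63) = 4*(-1*2)² + (119 + 9*63)/(17 + 63) = 4*(-2)² + (119 + 567)/80 = 4*4 + (1/80)*686 = 16 + 343/40 = 983/40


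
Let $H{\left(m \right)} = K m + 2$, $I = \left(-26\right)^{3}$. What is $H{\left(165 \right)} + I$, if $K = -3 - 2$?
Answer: $-18399$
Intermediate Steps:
$K = -5$ ($K = -3 - 2 = -5$)
$I = -17576$
$H{\left(m \right)} = 2 - 5 m$ ($H{\left(m \right)} = - 5 m + 2 = 2 - 5 m$)
$H{\left(165 \right)} + I = \left(2 - 825\right) - 17576 = -823 - 17576 = -18399$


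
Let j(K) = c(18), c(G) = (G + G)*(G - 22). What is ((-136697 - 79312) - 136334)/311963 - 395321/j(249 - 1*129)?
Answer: 123274787731/44922672 ≈ 2744.2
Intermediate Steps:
c(G) = 2*G*(-22 + G) (c(G) = (2*G)*(-22 + G) = 2*G*(-22 + G))
j(K) = -144 (j(K) = 2*18*(-22 + 18) = 2*18*(-4) = -144)
((-136697 - 79312) - 136334)/311963 - 395321/j(249 - 1*129) = ((-136697 - 79312) - 136334)/311963 - 395321/(-144) = (-216009 - 136334)*(1/311963) - 395321*(-1/144) = -352343*1/311963 + 395321/144 = -352343/311963 + 395321/144 = 123274787731/44922672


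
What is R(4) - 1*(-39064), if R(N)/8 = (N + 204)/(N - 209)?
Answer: 8006456/205 ≈ 39056.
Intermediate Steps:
R(N) = 8*(204 + N)/(-209 + N) (R(N) = 8*((N + 204)/(N - 209)) = 8*((204 + N)/(-209 + N)) = 8*(204 + N)/(-209 + N))
R(4) - 1*(-39064) = 8*(204 + 4)/(-209 + 4) - 1*(-39064) = 8*208/(-205) + 39064 = 8*(-1/205)*208 + 39064 = -1664/205 + 39064 = 8006456/205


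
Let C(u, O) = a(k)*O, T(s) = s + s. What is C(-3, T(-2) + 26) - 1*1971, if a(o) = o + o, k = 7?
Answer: -1663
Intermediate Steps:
a(o) = 2*o
T(s) = 2*s
C(u, O) = 14*O (C(u, O) = (2*7)*O = 14*O)
C(-3, T(-2) + 26) - 1*1971 = 14*(2*(-2) + 26) - 1*1971 = 14*(-4 + 26) - 1971 = 14*22 - 1971 = 308 - 1971 = -1663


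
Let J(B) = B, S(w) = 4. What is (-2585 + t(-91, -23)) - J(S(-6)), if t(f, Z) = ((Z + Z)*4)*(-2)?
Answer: -2221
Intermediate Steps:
t(f, Z) = -16*Z (t(f, Z) = ((2*Z)*4)*(-2) = (8*Z)*(-2) = -16*Z)
(-2585 + t(-91, -23)) - J(S(-6)) = (-2585 - 16*(-23)) - 1*4 = (-2585 + 368) - 4 = -2217 - 4 = -2221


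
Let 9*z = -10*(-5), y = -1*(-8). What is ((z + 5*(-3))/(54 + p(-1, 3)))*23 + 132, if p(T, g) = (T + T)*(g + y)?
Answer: 36061/288 ≈ 125.21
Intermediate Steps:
y = 8
p(T, g) = 2*T*(8 + g) (p(T, g) = (T + T)*(g + 8) = (2*T)*(8 + g) = 2*T*(8 + g))
z = 50/9 (z = (-10*(-5))/9 = (⅑)*50 = 50/9 ≈ 5.5556)
((z + 5*(-3))/(54 + p(-1, 3)))*23 + 132 = ((50/9 + 5*(-3))/(54 + 2*(-1)*(8 + 3)))*23 + 132 = ((50/9 - 15)/(54 + 2*(-1)*11))*23 + 132 = -85/(9*(54 - 22))*23 + 132 = -85/9/32*23 + 132 = -85/9*1/32*23 + 132 = -85/288*23 + 132 = -1955/288 + 132 = 36061/288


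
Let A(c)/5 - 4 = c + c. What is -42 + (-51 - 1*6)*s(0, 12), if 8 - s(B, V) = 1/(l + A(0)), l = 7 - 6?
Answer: -3467/7 ≈ -495.29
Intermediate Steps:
A(c) = 20 + 10*c (A(c) = 20 + 5*(c + c) = 20 + 5*(2*c) = 20 + 10*c)
l = 1
s(B, V) = 167/21 (s(B, V) = 8 - 1/(1 + (20 + 10*0)) = 8 - 1/(1 + (20 + 0)) = 8 - 1/(1 + 20) = 8 - 1/21 = 167/21)
-42 + (-51 - 1*6)*s(0, 12) = -42 + (-51 - 1*6)*(167/21) = -42 + (-51 - 6)*(167/21) = -42 - 57*167/21 = -42 - 3173/7 = -3467/7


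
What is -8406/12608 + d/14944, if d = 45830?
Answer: 7065709/2943968 ≈ 2.4001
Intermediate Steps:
-8406/12608 + d/14944 = -8406/12608 + 45830/14944 = -8406*1/12608 + 45830*(1/14944) = -4203/6304 + 22915/7472 = 7065709/2943968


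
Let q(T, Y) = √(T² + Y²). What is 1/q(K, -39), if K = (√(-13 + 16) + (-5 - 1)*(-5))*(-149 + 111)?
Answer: √3/(3*√(435151 + 28880*√3)) ≈ 0.00082888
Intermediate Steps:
K = -1140 - 38*√3 (K = (√3 - 6*(-5))*(-38) = (√3 + 30)*(-38) = (30 + √3)*(-38) = -1140 - 38*√3 ≈ -1205.8)
1/q(K, -39) = 1/(√((-1140 - 38*√3)² + (-39)²)) = 1/(√((-1140 - 38*√3)² + 1521)) = 1/(√(1521 + (-1140 - 38*√3)²)) = (1521 + (-1140 - 38*√3)²)^(-½)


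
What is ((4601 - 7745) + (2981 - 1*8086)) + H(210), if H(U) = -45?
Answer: -8294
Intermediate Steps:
((4601 - 7745) + (2981 - 1*8086)) + H(210) = ((4601 - 7745) + (2981 - 1*8086)) - 45 = (-3144 + (2981 - 8086)) - 45 = (-3144 - 5105) - 45 = -8249 - 45 = -8294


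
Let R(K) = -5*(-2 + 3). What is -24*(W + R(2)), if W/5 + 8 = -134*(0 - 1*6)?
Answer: -95400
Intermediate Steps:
W = 3980 (W = -40 + 5*(-134*(0 - 1*6)) = -40 + 5*(-134*(0 - 6)) = -40 + 5*(-134*(-6)) = -40 + 5*804 = -40 + 4020 = 3980)
R(K) = -5 (R(K) = -5*1 = -5)
-24*(W + R(2)) = -24*(3980 - 5) = -24*3975 = -95400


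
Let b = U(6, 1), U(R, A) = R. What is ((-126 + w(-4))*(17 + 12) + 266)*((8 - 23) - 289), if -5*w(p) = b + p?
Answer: 5167392/5 ≈ 1.0335e+6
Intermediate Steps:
b = 6
w(p) = -6/5 - p/5 (w(p) = -(6 + p)/5 = -6/5 - p/5)
((-126 + w(-4))*(17 + 12) + 266)*((8 - 23) - 289) = ((-126 + (-6/5 - ⅕*(-4)))*(17 + 12) + 266)*((8 - 23) - 289) = ((-126 + (-6/5 + ⅘))*29 + 266)*(-15 - 289) = ((-126 - ⅖)*29 + 266)*(-304) = (-632/5*29 + 266)*(-304) = (-18328/5 + 266)*(-304) = -16998/5*(-304) = 5167392/5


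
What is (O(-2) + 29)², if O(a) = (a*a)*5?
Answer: 2401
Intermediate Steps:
O(a) = 5*a² (O(a) = a²*5 = 5*a²)
(O(-2) + 29)² = (5*(-2)² + 29)² = (5*4 + 29)² = (20 + 29)² = 49² = 2401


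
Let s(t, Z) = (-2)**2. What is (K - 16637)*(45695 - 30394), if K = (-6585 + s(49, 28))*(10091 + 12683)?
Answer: -2293502556631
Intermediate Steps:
s(t, Z) = 4
K = -149875694 (K = (-6585 + 4)*(10091 + 12683) = -6581*22774 = -149875694)
(K - 16637)*(45695 - 30394) = (-149875694 - 16637)*(45695 - 30394) = -149892331*15301 = -2293502556631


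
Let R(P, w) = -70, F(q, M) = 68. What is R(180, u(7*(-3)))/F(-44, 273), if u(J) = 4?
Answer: -35/34 ≈ -1.0294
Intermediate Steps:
R(180, u(7*(-3)))/F(-44, 273) = -70/68 = -70*1/68 = -35/34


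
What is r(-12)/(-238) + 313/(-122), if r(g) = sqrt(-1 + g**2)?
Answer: -313/122 - sqrt(143)/238 ≈ -2.6158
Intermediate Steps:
r(-12)/(-238) + 313/(-122) = sqrt(-1 + (-12)**2)/(-238) + 313/(-122) = sqrt(-1 + 144)*(-1/238) + 313*(-1/122) = sqrt(143)*(-1/238) - 313/122 = -sqrt(143)/238 - 313/122 = -313/122 - sqrt(143)/238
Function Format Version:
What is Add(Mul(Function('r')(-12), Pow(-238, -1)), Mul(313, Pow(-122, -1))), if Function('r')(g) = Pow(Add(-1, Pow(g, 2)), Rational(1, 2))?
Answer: Add(Rational(-313, 122), Mul(Rational(-1, 238), Pow(143, Rational(1, 2)))) ≈ -2.6158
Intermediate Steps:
Add(Mul(Function('r')(-12), Pow(-238, -1)), Mul(313, Pow(-122, -1))) = Add(Mul(Pow(Add(-1, Pow(-12, 2)), Rational(1, 2)), Pow(-238, -1)), Mul(313, Pow(-122, -1))) = Add(Mul(Pow(Add(-1, 144), Rational(1, 2)), Rational(-1, 238)), Mul(313, Rational(-1, 122))) = Add(Mul(Pow(143, Rational(1, 2)), Rational(-1, 238)), Rational(-313, 122)) = Add(Mul(Rational(-1, 238), Pow(143, Rational(1, 2))), Rational(-313, 122)) = Add(Rational(-313, 122), Mul(Rational(-1, 238), Pow(143, Rational(1, 2))))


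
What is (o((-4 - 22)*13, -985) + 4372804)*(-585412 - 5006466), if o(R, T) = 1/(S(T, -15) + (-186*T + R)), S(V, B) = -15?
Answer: -4471253464260002462/182857 ≈ -2.4452e+13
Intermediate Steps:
o(R, T) = 1/(-15 + R - 186*T) (o(R, T) = 1/(-15 + (-186*T + R)) = 1/(-15 + (R - 186*T)) = 1/(-15 + R - 186*T))
(o((-4 - 22)*13, -985) + 4372804)*(-585412 - 5006466) = (1/(-15 + (-4 - 22)*13 - 186*(-985)) + 4372804)*(-585412 - 5006466) = (1/(-15 - 26*13 + 183210) + 4372804)*(-5591878) = (1/(-15 - 338 + 183210) + 4372804)*(-5591878) = (1/182857 + 4372804)*(-5591878) = (799597821029/182857)*(-5591878) = -4471253464260002462/182857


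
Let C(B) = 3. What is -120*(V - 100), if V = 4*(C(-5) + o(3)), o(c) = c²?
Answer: 6240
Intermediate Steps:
V = 48 (V = 4*(3 + 3²) = 4*(3 + 9) = 4*12 = 48)
-120*(V - 100) = -120*(48 - 100) = -120*(-52) = 6240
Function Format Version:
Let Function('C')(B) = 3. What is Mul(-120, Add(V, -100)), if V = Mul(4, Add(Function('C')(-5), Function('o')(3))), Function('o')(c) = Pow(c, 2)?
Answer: 6240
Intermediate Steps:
V = 48 (V = Mul(4, Add(3, Pow(3, 2))) = Mul(4, Add(3, 9)) = Mul(4, 12) = 48)
Mul(-120, Add(V, -100)) = Mul(-120, Add(48, -100)) = Mul(-120, -52) = 6240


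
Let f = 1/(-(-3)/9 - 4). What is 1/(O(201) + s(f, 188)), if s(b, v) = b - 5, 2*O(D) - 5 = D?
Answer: 11/1075 ≈ 0.010233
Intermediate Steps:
O(D) = 5/2 + D/2
f = -3/11 (f = 1/(-(-3)/9 - 4) = 1/(-1*(-⅓) - 4) = 1/(⅓ - 4) = 1/(-11/3) = -3/11 ≈ -0.27273)
s(b, v) = -5 + b
1/(O(201) + s(f, 188)) = 1/((5/2 + (½)*201) + (-5 - 3/11)) = 1/((5/2 + 201/2) - 58/11) = 1/(103 - 58/11) = 1/(1075/11) = 11/1075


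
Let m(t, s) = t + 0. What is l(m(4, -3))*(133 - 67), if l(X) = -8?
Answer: -528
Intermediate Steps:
m(t, s) = t
l(m(4, -3))*(133 - 67) = -8*(133 - 67) = -8*66 = -528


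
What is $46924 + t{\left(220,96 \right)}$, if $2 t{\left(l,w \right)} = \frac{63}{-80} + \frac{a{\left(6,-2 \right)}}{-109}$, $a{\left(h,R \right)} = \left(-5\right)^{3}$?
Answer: $\frac{818357693}{17440} \approx 46924.0$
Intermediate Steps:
$a{\left(h,R \right)} = -125$
$t{\left(l,w \right)} = \frac{3133}{17440}$ ($t{\left(l,w \right)} = \frac{\frac{63}{-80} - \frac{125}{-109}}{2} = \frac{63 \left(- \frac{1}{80}\right) - - \frac{125}{109}}{2} = \frac{- \frac{63}{80} + \frac{125}{109}}{2} = \frac{1}{2} \cdot \frac{3133}{8720} = \frac{3133}{17440}$)
$46924 + t{\left(220,96 \right)} = 46924 + \frac{3133}{17440} = \frac{818357693}{17440}$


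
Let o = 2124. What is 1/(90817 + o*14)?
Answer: 1/120553 ≈ 8.2951e-6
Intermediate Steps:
1/(90817 + o*14) = 1/(90817 + 2124*14) = 1/(90817 + 29736) = 1/120553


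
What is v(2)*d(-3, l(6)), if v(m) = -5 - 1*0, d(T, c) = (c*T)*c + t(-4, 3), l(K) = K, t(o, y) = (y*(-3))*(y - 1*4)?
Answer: 495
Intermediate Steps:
t(o, y) = -3*y*(-4 + y) (t(o, y) = (-3*y)*(y - 4) = (-3*y)*(-4 + y) = -3*y*(-4 + y))
d(T, c) = 9 + T*c**2 (d(T, c) = (c*T)*c + 3*3*(4 - 1*3) = (T*c)*c + 3*3*(4 - 3) = T*c**2 + 3*3*1 = T*c**2 + 9 = 9 + T*c**2)
v(m) = -5 (v(m) = -5 + 0 = -5)
v(2)*d(-3, l(6)) = -5*(9 - 3*6**2) = -5*(9 - 3*36) = -5*(9 - 108) = -5*(-99) = 495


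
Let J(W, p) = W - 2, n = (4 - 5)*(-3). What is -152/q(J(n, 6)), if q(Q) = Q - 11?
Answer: 76/5 ≈ 15.200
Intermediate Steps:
n = 3 (n = -1*(-3) = 3)
J(W, p) = -2 + W
q(Q) = -11 + Q
-152/q(J(n, 6)) = -152/(-11 + (-2 + 3)) = -152/(-11 + 1) = -152/(-10) = -152*(-⅒) = 76/5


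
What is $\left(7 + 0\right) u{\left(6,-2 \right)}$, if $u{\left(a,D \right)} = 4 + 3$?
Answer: $49$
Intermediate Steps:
$u{\left(a,D \right)} = 7$
$\left(7 + 0\right) u{\left(6,-2 \right)} = \left(7 + 0\right) 7 = 7 \cdot 7 = 49$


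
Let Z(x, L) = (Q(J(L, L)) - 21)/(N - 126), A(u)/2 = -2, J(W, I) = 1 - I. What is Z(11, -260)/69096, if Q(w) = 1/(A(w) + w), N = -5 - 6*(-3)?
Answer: 1349/501654234 ≈ 2.6891e-6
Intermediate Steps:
A(u) = -4 (A(u) = 2*(-2) = -4)
N = 13 (N = -5 + 18 = 13)
Q(w) = 1/(-4 + w)
Z(x, L) = 21/113 - 1/(113*(-3 - L)) (Z(x, L) = (1/(-4 + (1 - L)) - 21)/(13 - 126) = (1/(-3 - L) - 21)/(-113) = (-21 + 1/(-3 - L))*(-1/113) = 21/113 - 1/(113*(-3 - L)))
Z(11, -260)/69096 = ((64 + 21*(-260))/(113*(3 - 260)))/69096 = ((1/113)*(64 - 5460)/(-257))*(1/69096) = ((1/113)*(-1/257)*(-5396))*(1/69096) = (5396/29041)*(1/69096) = 1349/501654234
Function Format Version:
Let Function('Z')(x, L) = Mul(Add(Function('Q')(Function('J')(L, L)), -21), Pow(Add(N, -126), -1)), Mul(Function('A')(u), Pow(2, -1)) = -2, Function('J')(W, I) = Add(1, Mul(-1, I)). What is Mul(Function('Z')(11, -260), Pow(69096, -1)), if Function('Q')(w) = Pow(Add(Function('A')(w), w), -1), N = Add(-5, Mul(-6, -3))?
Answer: Rational(1349, 501654234) ≈ 2.6891e-6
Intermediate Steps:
Function('A')(u) = -4 (Function('A')(u) = Mul(2, -2) = -4)
N = 13 (N = Add(-5, 18) = 13)
Function('Q')(w) = Pow(Add(-4, w), -1)
Function('Z')(x, L) = Add(Rational(21, 113), Mul(Rational(-1, 113), Pow(Add(-3, Mul(-1, L)), -1))) (Function('Z')(x, L) = Mul(Add(Pow(Add(-4, Add(1, Mul(-1, L))), -1), -21), Pow(Add(13, -126), -1)) = Mul(Add(Pow(Add(-3, Mul(-1, L)), -1), -21), Pow(-113, -1)) = Mul(Add(-21, Pow(Add(-3, Mul(-1, L)), -1)), Rational(-1, 113)) = Add(Rational(21, 113), Mul(Rational(-1, 113), Pow(Add(-3, Mul(-1, L)), -1))))
Mul(Function('Z')(11, -260), Pow(69096, -1)) = Mul(Mul(Rational(1, 113), Pow(Add(3, -260), -1), Add(64, Mul(21, -260))), Pow(69096, -1)) = Mul(Mul(Rational(1, 113), Pow(-257, -1), Add(64, -5460)), Rational(1, 69096)) = Mul(Mul(Rational(1, 113), Rational(-1, 257), -5396), Rational(1, 69096)) = Mul(Rational(5396, 29041), Rational(1, 69096)) = Rational(1349, 501654234)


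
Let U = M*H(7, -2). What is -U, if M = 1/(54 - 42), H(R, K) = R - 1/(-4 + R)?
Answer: -5/9 ≈ -0.55556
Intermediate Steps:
M = 1/12 ≈ 0.083333
U = 5/9 (U = ((-1 + 7² - 4*7)/(-4 + 7))/12 = ((-1 + 49 - 28)/3)/12 = ((⅓)*20)/12 = (1/12)*(20/3) = 5/9 ≈ 0.55556)
-U = -1*5/9 = -5/9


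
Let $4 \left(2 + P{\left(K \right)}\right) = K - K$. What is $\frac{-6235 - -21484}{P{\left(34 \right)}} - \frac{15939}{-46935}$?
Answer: $- \frac{11359999}{1490} \approx -7624.2$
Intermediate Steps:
$P{\left(K \right)} = -2$ ($P{\left(K \right)} = -2 + \frac{K - K}{4} = -2 + \frac{1}{4} \cdot 0 = -2 + 0 = -2$)
$\frac{-6235 - -21484}{P{\left(34 \right)}} - \frac{15939}{-46935} = \frac{-6235 - -21484}{-2} - \frac{15939}{-46935} = \left(-6235 + 21484\right) \left(- \frac{1}{2}\right) - - \frac{253}{745} = 15249 \left(- \frac{1}{2}\right) + \frac{253}{745} = - \frac{15249}{2} + \frac{253}{745} = - \frac{11359999}{1490}$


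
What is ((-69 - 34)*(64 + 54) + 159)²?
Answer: 143880025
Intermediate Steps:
((-69 - 34)*(64 + 54) + 159)² = (-103*118 + 159)² = (-12154 + 159)² = (-11995)² = 143880025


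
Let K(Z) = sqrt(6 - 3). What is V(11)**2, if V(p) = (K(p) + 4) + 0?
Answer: (4 + sqrt(3))**2 ≈ 32.856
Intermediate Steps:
K(Z) = sqrt(3)
V(p) = 4 + sqrt(3) (V(p) = (sqrt(3) + 4) + 0 = (4 + sqrt(3)) + 0 = 4 + sqrt(3))
V(11)**2 = (4 + sqrt(3))**2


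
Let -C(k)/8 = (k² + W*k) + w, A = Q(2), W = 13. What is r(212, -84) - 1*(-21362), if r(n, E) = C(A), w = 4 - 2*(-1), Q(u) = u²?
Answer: 20770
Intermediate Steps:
w = 6 (w = 4 + 2 = 6)
A = 4 (A = 2² = 4)
C(k) = -48 - 104*k - 8*k² (C(k) = -8*((k² + 13*k) + 6) = -8*(6 + k² + 13*k) = -48 - 104*k - 8*k²)
r(n, E) = -592 (r(n, E) = -48 - 104*4 - 8*4² = -48 - 416 - 8*16 = -48 - 416 - 128 = -592)
r(212, -84) - 1*(-21362) = -592 - 1*(-21362) = -592 + 21362 = 20770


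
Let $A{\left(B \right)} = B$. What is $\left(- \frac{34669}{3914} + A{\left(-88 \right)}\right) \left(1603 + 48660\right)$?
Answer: $- \frac{19054753563}{3914} \approx -4.8684 \cdot 10^{6}$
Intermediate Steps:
$\left(- \frac{34669}{3914} + A{\left(-88 \right)}\right) \left(1603 + 48660\right) = \left(- \frac{34669}{3914} - 88\right) \left(1603 + 48660\right) = \left(\left(-34669\right) \frac{1}{3914} - 88\right) 50263 = \left(- \frac{34669}{3914} - 88\right) 50263 = \left(- \frac{379101}{3914}\right) 50263 = - \frac{19054753563}{3914}$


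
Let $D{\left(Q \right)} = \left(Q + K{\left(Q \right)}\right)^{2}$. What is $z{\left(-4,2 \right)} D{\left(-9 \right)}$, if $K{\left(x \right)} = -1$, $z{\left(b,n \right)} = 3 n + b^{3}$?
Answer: $-5800$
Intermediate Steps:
$z{\left(b,n \right)} = b^{3} + 3 n$
$D{\left(Q \right)} = \left(-1 + Q\right)^{2}$ ($D{\left(Q \right)} = \left(Q - 1\right)^{2} = \left(-1 + Q\right)^{2}$)
$z{\left(-4,2 \right)} D{\left(-9 \right)} = \left(\left(-4\right)^{3} + 3 \cdot 2\right) \left(-1 - 9\right)^{2} = \left(-64 + 6\right) \left(-10\right)^{2} = \left(-58\right) 100 = -5800$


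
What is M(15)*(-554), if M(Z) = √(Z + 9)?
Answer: -1108*√6 ≈ -2714.0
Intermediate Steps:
M(Z) = √(9 + Z)
M(15)*(-554) = √(9 + 15)*(-554) = √24*(-554) = (2*√6)*(-554) = -1108*√6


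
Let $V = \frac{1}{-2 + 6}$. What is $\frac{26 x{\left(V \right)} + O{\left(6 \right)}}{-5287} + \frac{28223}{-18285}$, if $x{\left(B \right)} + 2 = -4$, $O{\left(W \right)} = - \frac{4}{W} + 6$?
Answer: $- \frac{146460061}{96672795} \approx -1.515$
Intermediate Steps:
$V = \frac{1}{4} \approx 0.25$
$O{\left(W \right)} = 6 - \frac{4}{W}$
$x{\left(B \right)} = -6$ ($x{\left(B \right)} = -2 - 4 = -6$)
$\frac{26 x{\left(V \right)} + O{\left(6 \right)}}{-5287} + \frac{28223}{-18285} = \frac{26 \left(-6\right) + \left(6 - \frac{4}{6}\right)}{-5287} + \frac{28223}{-18285} = \left(-156 + \left(6 - \frac{2}{3}\right)\right) \left(- \frac{1}{5287}\right) + 28223 \left(- \frac{1}{18285}\right) = \left(-156 + \left(6 - \frac{2}{3}\right)\right) \left(- \frac{1}{5287}\right) - \frac{28223}{18285} = \left(-156 + \frac{16}{3}\right) \left(- \frac{1}{5287}\right) - \frac{28223}{18285} = \left(- \frac{452}{3}\right) \left(- \frac{1}{5287}\right) - \frac{28223}{18285} = \frac{452}{15861} - \frac{28223}{18285} = - \frac{146460061}{96672795}$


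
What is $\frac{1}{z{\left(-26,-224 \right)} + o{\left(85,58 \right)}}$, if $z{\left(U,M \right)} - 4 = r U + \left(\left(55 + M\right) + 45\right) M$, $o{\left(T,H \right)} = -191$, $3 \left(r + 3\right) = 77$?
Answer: $\frac{3}{80999} \approx 3.7037 \cdot 10^{-5}$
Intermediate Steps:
$r = \frac{68}{3}$ ($r = -3 + \frac{1}{3} \cdot 77 = -3 + \frac{77}{3} = \frac{68}{3} \approx 22.667$)
$z{\left(U,M \right)} = 4 + \frac{68 U}{3} + M \left(100 + M\right)$ ($z{\left(U,M \right)} = 4 + \left(\frac{68 U}{3} + \left(\left(55 + M\right) + 45\right) M\right) = 4 + \left(\frac{68 U}{3} + \left(100 + M\right) M\right) = 4 + \left(\frac{68 U}{3} + M \left(100 + M\right)\right) = 4 + \frac{68 U}{3} + M \left(100 + M\right)$)
$\frac{1}{z{\left(-26,-224 \right)} + o{\left(85,58 \right)}} = \frac{1}{\left(4 + \left(-224\right)^{2} + 100 \left(-224\right) + \frac{68}{3} \left(-26\right)\right) - 191} = \frac{1}{\left(4 + 50176 - 22400 - \frac{1768}{3}\right) - 191} = \frac{1}{\frac{81572}{3} - 191} = \frac{1}{\frac{80999}{3}} = \frac{3}{80999}$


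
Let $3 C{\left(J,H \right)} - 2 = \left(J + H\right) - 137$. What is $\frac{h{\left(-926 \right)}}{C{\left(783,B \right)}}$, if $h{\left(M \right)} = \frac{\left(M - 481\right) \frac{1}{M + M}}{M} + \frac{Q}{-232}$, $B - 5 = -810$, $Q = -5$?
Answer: $- \frac{1546563}{3904088228} \approx -0.00039614$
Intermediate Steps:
$B = -805$ ($B = 5 - 810 = -805$)
$h{\left(M \right)} = \frac{5}{232} + \frac{-481 + M}{2 M^{2}}$ ($h{\left(M \right)} = \frac{\left(M - 481\right) \frac{1}{M + M}}{M} - \frac{5}{-232} = \frac{\left(-481 + M\right) \frac{1}{2 M}}{M} - - \frac{5}{232} = \frac{\left(-481 + M\right) \frac{1}{2 M}}{M} + \frac{5}{232} = \frac{\frac{1}{2} \frac{1}{M} \left(-481 + M\right)}{M} + \frac{5}{232} = \frac{-481 + M}{2 M^{2}} + \frac{5}{232} = \frac{5}{232} + \frac{-481 + M}{2 M^{2}}$)
$C{\left(J,H \right)} = -45 + \frac{H}{3} + \frac{J}{3}$ ($C{\left(J,H \right)} = \frac{2}{3} + \frac{\left(J + H\right) - 137}{3} = \frac{2}{3} + \frac{\left(H + J\right) - 137}{3} = \frac{2}{3} + \frac{-137 + H + J}{3} = \frac{2}{3} + \left(- \frac{137}{3} + \frac{H}{3} + \frac{J}{3}\right) = -45 + \frac{H}{3} + \frac{J}{3}$)
$\frac{h{\left(-926 \right)}}{C{\left(783,B \right)}} = \frac{\frac{1}{232} \cdot \frac{1}{857476} \left(-55796 + 5 \left(-926\right)^{2} + 116 \left(-926\right)\right)}{-45 + \frac{1}{3} \left(-805\right) + \frac{1}{3} \cdot 783} = \frac{\frac{1}{232} \cdot \frac{1}{857476} \left(-55796 + 5 \cdot 857476 - 107416\right)}{-45 - \frac{805}{3} + 261} = \frac{\frac{1}{232} \cdot \frac{1}{857476} \left(-55796 + 4287380 - 107416\right)}{- \frac{157}{3}} = \frac{1}{232} \cdot \frac{1}{857476} \cdot 4124168 \left(- \frac{3}{157}\right) = \frac{515521}{24866804} \left(- \frac{3}{157}\right) = - \frac{1546563}{3904088228}$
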